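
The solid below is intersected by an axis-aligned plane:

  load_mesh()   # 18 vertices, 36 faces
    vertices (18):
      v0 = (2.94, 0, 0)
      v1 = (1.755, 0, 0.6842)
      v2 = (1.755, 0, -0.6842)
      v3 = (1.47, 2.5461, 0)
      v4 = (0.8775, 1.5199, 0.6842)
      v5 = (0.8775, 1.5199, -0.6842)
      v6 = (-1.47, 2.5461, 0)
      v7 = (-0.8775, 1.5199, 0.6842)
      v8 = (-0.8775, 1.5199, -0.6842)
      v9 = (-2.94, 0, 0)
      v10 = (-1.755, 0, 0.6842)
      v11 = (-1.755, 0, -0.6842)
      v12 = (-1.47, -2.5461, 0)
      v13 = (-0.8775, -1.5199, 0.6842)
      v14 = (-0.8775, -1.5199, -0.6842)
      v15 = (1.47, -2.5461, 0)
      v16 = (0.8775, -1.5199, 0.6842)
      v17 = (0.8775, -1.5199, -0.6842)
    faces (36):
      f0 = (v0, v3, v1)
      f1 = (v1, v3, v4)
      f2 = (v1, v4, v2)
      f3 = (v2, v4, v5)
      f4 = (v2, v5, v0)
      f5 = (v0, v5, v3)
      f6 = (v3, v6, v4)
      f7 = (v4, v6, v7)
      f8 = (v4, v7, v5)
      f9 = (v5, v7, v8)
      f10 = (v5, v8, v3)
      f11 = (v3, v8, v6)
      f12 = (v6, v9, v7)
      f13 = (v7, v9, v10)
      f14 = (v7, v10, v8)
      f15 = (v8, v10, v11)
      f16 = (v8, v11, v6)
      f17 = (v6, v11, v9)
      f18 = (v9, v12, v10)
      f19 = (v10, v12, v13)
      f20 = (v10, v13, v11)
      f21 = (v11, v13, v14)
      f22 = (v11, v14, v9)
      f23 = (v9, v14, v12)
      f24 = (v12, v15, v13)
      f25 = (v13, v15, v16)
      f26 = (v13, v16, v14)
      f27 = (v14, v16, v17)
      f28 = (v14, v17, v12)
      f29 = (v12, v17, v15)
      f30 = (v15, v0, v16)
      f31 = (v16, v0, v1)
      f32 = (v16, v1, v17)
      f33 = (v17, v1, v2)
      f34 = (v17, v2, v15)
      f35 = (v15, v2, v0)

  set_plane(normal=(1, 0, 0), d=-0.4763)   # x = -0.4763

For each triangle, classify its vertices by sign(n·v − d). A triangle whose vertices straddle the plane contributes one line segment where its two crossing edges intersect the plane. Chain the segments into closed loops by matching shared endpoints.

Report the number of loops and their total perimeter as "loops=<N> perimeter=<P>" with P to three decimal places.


loops=2 perimeter=7.670

Straddling triangles (12 of 36):
  (v3,v6,v4) [+-+] → (-0.4763, 2.5461, 0)–(-0.4763, 2.11171, 0.289623)  len=0.5221
  (v4,v6,v7) [+--] → (-0.4763, 2.11171, 0.289623)–(-0.4763, 1.5199, 0.6842)  len=0.7113
  (v4,v7,v5) [+-+] → (-0.4763, 1.5199, 0.6842)–(-0.4763, 1.5199, 0.371378)  len=0.3128
  (v5,v7,v8) [+--] → (-0.4763, 1.5199, 0.371378)–(-0.4763, 1.5199, -0.6842)  len=1.0556
  (v5,v8,v3) [+-+] → (-0.4763, 1.5199, -0.6842)–(-0.4763, 1.69528, -0.567267)  len=0.2108
  (v3,v8,v6) [+--] → (-0.4763, 1.69528, -0.567267)–(-0.4763, 2.5461, 0)  len=1.0226
  (v12,v15,v13) [-+-] → (-0.4763, -2.5461, 0)–(-0.4763, -1.69528, 0.567267)  len=1.0226
  (v13,v15,v16) [-++] → (-0.4763, -1.69528, 0.567267)–(-0.4763, -1.5199, 0.6842)  len=0.2108
  (v13,v16,v14) [-+-] → (-0.4763, -1.5199, 0.6842)–(-0.4763, -1.5199, -0.371378)  len=1.0556
  (v14,v16,v17) [-++] → (-0.4763, -1.5199, -0.371378)–(-0.4763, -1.5199, -0.6842)  len=0.3128
  (v14,v17,v12) [-+-] → (-0.4763, -1.5199, -0.6842)–(-0.4763, -2.11171, -0.289623)  len=0.7113
  (v12,v17,v15) [-++] → (-0.4763, -2.11171, -0.289623)–(-0.4763, -2.5461, 0)  len=0.5221

Chained into 2 loop(s):
  loop 1: 6 segments, perimeter = 3.8352
  loop 2: 6 segments, perimeter = 3.8352
Total perimeter = 7.670


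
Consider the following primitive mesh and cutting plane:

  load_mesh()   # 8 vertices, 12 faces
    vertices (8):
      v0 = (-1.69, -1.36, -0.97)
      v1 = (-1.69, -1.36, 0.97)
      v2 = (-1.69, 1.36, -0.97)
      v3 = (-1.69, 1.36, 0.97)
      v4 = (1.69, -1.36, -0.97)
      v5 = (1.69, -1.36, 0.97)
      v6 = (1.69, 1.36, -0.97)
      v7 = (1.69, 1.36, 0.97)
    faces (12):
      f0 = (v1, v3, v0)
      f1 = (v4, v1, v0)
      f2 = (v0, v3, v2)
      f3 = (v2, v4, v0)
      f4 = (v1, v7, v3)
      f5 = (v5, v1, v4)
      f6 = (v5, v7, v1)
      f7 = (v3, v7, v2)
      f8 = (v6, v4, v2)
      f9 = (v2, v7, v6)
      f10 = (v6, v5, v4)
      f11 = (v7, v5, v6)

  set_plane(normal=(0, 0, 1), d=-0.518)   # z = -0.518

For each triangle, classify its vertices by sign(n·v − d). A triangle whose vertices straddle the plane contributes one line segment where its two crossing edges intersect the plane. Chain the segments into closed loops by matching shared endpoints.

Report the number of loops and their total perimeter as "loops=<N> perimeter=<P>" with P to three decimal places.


Straddling triangles (8 of 12):
  (v1,v3,v0) [++-] → (-1.69, -0.726268, -0.518)–(-1.69, -1.36, -0.518)  len=0.6337
  (v4,v1,v0) [-+-] → (0.902495, -1.36, -0.518)–(-1.69, -1.36, -0.518)  len=2.5925
  (v0,v3,v2) [-+-] → (-1.69, -0.726268, -0.518)–(-1.69, 1.36, -0.518)  len=2.0863
  (v5,v1,v4) [++-] → (0.902495, -1.36, -0.518)–(1.69, -1.36, -0.518)  len=0.7875
  (v3,v7,v2) [++-] → (-0.902495, 1.36, -0.518)–(-1.69, 1.36, -0.518)  len=0.7875
  (v2,v7,v6) [-+-] → (-0.902495, 1.36, -0.518)–(1.69, 1.36, -0.518)  len=2.5925
  (v6,v5,v4) [-+-] → (1.69, 0.726268, -0.518)–(1.69, -1.36, -0.518)  len=2.0863
  (v7,v5,v6) [++-] → (1.69, 0.726268, -0.518)–(1.69, 1.36, -0.518)  len=0.6337

Chained into 1 loop(s):
  loop 1: 8 segments, perimeter = 12.2000
Total perimeter = 12.200

loops=1 perimeter=12.200


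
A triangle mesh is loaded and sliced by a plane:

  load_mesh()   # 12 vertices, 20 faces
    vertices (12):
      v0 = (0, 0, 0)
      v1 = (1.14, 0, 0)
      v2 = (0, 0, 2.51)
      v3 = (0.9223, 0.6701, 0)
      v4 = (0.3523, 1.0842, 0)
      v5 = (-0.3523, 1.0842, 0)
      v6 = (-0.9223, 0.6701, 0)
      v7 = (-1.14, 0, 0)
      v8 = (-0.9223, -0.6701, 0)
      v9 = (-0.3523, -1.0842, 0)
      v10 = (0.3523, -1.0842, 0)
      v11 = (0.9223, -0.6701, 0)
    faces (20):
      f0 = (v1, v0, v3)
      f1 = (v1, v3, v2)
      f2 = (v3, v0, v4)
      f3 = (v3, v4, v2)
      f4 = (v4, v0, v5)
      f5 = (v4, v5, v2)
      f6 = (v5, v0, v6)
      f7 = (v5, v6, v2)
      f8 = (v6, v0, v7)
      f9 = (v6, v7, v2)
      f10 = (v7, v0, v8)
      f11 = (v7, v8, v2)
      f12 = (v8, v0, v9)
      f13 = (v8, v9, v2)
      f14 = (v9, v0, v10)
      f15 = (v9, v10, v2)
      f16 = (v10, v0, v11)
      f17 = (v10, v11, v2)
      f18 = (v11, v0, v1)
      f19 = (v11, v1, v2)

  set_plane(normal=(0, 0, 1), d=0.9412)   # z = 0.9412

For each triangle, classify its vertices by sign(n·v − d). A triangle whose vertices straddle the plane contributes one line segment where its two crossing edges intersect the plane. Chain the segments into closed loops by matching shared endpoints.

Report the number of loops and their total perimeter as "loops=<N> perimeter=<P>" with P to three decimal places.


Straddling triangles (10 of 20):
  (v1,v3,v2) [--+] → (0.576456, 0.418826, 0.9412)–(0.712523, 0, 0.9412)  len=0.4404
  (v3,v4,v2) [--+] → (0.220195, 0.677647, 0.9412)–(0.576456, 0.418826, 0.9412)  len=0.4404
  (v4,v5,v2) [--+] → (-0.220195, 0.677647, 0.9412)–(0.220195, 0.677647, 0.9412)  len=0.4404
  (v5,v6,v2) [--+] → (-0.576456, 0.418826, 0.9412)–(-0.220195, 0.677647, 0.9412)  len=0.4404
  (v6,v7,v2) [--+] → (-0.712523, 0, 0.9412)–(-0.576456, 0.418826, 0.9412)  len=0.4404
  (v7,v8,v2) [--+] → (-0.576456, -0.418826, 0.9412)–(-0.712523, 0, 0.9412)  len=0.4404
  (v8,v9,v2) [--+] → (-0.220195, -0.677647, 0.9412)–(-0.576456, -0.418826, 0.9412)  len=0.4404
  (v9,v10,v2) [--+] → (0.220195, -0.677647, 0.9412)–(-0.220195, -0.677647, 0.9412)  len=0.4404
  (v10,v11,v2) [--+] → (0.576456, -0.418826, 0.9412)–(0.220195, -0.677647, 0.9412)  len=0.4404
  (v11,v1,v2) [--+] → (0.712523, 0, 0.9412)–(0.576456, -0.418826, 0.9412)  len=0.4404

Chained into 1 loop(s):
  loop 1: 10 segments, perimeter = 4.4037
Total perimeter = 4.404

loops=1 perimeter=4.404


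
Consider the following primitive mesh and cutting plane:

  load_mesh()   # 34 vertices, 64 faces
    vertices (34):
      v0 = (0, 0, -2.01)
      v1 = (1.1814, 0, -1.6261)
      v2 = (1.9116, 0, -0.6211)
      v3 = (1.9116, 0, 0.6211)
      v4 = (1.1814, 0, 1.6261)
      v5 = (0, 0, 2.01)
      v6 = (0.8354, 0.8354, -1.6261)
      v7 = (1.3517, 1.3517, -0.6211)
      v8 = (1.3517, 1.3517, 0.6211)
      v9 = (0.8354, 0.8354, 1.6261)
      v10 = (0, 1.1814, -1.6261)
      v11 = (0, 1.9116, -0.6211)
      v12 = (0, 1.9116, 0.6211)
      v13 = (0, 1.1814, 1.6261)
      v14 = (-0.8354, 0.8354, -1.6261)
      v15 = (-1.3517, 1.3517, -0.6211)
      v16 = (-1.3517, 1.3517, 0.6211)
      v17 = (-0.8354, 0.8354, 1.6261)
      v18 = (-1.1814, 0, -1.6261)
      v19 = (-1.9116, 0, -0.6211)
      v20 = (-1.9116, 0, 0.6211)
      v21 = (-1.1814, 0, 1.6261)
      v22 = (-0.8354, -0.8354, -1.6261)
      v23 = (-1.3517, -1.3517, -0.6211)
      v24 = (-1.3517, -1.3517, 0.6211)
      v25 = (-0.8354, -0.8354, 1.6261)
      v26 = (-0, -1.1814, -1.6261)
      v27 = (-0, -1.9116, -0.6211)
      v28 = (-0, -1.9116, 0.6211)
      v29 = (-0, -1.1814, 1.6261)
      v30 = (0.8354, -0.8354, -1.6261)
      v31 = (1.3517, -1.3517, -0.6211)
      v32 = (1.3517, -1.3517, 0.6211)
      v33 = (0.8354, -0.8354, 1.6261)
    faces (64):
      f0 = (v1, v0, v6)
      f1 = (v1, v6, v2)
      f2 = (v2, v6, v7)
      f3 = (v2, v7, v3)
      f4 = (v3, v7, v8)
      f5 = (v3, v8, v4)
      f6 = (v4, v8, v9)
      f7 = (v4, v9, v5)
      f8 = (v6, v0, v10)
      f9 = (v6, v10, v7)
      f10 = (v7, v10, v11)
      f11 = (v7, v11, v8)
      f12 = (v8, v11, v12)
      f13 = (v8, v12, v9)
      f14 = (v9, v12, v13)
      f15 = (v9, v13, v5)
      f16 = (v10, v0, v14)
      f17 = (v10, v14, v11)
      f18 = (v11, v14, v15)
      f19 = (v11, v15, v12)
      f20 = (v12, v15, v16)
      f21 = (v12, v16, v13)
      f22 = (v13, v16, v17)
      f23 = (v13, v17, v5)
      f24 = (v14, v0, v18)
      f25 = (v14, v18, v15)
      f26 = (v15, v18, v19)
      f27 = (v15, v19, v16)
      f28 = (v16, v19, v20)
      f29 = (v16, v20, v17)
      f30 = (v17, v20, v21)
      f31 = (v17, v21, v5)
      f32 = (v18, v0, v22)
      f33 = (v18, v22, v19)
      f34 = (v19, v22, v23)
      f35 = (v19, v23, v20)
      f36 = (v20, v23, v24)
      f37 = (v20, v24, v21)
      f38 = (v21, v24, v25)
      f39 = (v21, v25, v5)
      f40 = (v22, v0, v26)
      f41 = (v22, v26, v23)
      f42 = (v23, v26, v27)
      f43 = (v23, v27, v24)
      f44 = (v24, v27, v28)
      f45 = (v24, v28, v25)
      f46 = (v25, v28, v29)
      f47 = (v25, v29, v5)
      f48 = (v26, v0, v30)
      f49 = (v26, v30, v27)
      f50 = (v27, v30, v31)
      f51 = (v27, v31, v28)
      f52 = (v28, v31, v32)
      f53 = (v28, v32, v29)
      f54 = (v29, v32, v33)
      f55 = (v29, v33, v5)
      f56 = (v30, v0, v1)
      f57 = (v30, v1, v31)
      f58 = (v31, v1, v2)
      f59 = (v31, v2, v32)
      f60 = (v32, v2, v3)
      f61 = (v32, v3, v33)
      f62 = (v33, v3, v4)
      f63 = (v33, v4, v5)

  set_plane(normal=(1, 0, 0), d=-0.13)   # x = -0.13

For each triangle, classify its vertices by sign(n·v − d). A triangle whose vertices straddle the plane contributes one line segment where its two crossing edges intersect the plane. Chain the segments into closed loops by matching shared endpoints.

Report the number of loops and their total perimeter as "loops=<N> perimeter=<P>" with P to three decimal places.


Straddling triangles (20 of 64):
  (v10,v0,v14) [++-] → (-0.13, 0.13, -1.95026)–(-0.13, 1.12756, -1.6261)  len=1.0489
  (v10,v14,v11) [+-+] → (-0.13, 1.12756, -1.6261)–(-0.13, 1.74413, -0.777492)  len=1.0489
  (v11,v14,v15) [+--] → (-0.13, 1.74413, -0.777492)–(-0.13, 1.85775, -0.6211)  len=0.1933
  (v11,v15,v12) [+-+] → (-0.13, 1.85775, -0.6211)–(-0.13, 1.85775, 0.501631)  len=1.1227
  (v12,v15,v16) [+--] → (-0.13, 1.85775, 0.501631)–(-0.13, 1.85775, 0.6211)  len=0.1195
  (v12,v16,v13) [+-+] → (-0.13, 1.85775, 0.6211)–(-0.13, 1.19778, 1.52944)  len=1.1228
  (v13,v16,v17) [+--] → (-0.13, 1.19778, 1.52944)–(-0.13, 1.12756, 1.6261)  len=0.1195
  (v13,v17,v5) [+-+] → (-0.13, 1.12756, 1.6261)–(-0.13, 0.13, 1.95026)  len=1.0489
  (v14,v0,v18) [-+-] → (-0.13, 0.13, -1.95026)–(-0.13, 0, -1.96776)  len=0.1312
  (v17,v21,v5) [--+] → (-0.13, 0, 1.96776)–(-0.13, 0.13, 1.95026)  len=0.1312
  (v18,v0,v22) [-+-] → (-0.13, 0, -1.96776)–(-0.13, -0.13, -1.95026)  len=0.1312
  (v21,v25,v5) [--+] → (-0.13, -0.13, 1.95026)–(-0.13, 0, 1.96776)  len=0.1312
  (v22,v0,v26) [-++] → (-0.13, -0.13, -1.95026)–(-0.13, -1.12756, -1.6261)  len=1.0489
  (v22,v26,v23) [-+-] → (-0.13, -1.12756, -1.6261)–(-0.13, -1.19778, -1.52944)  len=0.1195
  (v23,v26,v27) [-++] → (-0.13, -1.19778, -1.52944)–(-0.13, -1.85775, -0.6211)  len=1.1228
  (v23,v27,v24) [-+-] → (-0.13, -1.85775, -0.6211)–(-0.13, -1.85775, -0.501631)  len=0.1195
  (v24,v27,v28) [-++] → (-0.13, -1.85775, -0.501631)–(-0.13, -1.85775, 0.6211)  len=1.1227
  (v24,v28,v25) [-+-] → (-0.13, -1.85775, 0.6211)–(-0.13, -1.74413, 0.777492)  len=0.1933
  (v25,v28,v29) [-++] → (-0.13, -1.74413, 0.777492)–(-0.13, -1.12756, 1.6261)  len=1.0489
  (v25,v29,v5) [-++] → (-0.13, -1.12756, 1.6261)–(-0.13, -0.13, 1.95026)  len=1.0489

Chained into 1 loop(s):
  loop 1: 20 segments, perimeter = 12.1737
Total perimeter = 12.174

loops=1 perimeter=12.174


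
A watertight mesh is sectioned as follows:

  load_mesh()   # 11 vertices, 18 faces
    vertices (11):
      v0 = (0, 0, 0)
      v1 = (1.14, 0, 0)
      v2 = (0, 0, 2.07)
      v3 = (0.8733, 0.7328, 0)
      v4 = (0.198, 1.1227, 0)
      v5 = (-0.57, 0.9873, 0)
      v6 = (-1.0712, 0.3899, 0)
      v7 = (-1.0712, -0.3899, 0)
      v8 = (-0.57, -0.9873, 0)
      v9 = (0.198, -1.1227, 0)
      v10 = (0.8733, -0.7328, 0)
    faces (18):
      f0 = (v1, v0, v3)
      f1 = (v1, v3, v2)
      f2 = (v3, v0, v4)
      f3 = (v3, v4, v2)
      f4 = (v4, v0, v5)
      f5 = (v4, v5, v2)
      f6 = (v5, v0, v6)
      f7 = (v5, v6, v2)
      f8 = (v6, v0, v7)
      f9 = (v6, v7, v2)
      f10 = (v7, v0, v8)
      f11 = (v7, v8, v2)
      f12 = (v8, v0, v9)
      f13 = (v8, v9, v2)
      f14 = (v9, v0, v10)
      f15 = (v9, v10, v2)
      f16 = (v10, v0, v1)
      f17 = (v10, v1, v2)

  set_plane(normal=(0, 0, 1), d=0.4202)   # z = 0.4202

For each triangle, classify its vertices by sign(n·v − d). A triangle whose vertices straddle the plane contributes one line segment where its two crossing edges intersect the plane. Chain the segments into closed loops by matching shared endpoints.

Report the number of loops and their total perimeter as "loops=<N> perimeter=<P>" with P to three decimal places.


Straddling triangles (9 of 18):
  (v1,v3,v2) [--+] → (0.696024, 0.584045, 0.4202)–(0.908586, 0, 0.4202)  len=0.6215
  (v3,v4,v2) [--+] → (0.157807, 0.894797, 0.4202)–(0.696024, 0.584045, 0.4202)  len=0.6215
  (v4,v5,v2) [--+] → (-0.454293, 0.786883, 0.4202)–(0.157807, 0.894797, 0.4202)  len=0.6215
  (v5,v6,v2) [--+] → (-0.853752, 0.310752, 0.4202)–(-0.454293, 0.786883, 0.4202)  len=0.6215
  (v6,v7,v2) [--+] → (-0.853752, -0.310752, 0.4202)–(-0.853752, 0.310752, 0.4202)  len=0.6215
  (v7,v8,v2) [--+] → (-0.454293, -0.786883, 0.4202)–(-0.853752, -0.310752, 0.4202)  len=0.6215
  (v8,v9,v2) [--+] → (0.157807, -0.894797, 0.4202)–(-0.454293, -0.786883, 0.4202)  len=0.6215
  (v9,v10,v2) [--+] → (0.696024, -0.584045, 0.4202)–(0.157807, -0.894797, 0.4202)  len=0.6215
  (v10,v1,v2) [--+] → (0.908586, 0, 0.4202)–(0.696024, -0.584045, 0.4202)  len=0.6215

Chained into 1 loop(s):
  loop 1: 9 segments, perimeter = 5.5936
Total perimeter = 5.594

loops=1 perimeter=5.594


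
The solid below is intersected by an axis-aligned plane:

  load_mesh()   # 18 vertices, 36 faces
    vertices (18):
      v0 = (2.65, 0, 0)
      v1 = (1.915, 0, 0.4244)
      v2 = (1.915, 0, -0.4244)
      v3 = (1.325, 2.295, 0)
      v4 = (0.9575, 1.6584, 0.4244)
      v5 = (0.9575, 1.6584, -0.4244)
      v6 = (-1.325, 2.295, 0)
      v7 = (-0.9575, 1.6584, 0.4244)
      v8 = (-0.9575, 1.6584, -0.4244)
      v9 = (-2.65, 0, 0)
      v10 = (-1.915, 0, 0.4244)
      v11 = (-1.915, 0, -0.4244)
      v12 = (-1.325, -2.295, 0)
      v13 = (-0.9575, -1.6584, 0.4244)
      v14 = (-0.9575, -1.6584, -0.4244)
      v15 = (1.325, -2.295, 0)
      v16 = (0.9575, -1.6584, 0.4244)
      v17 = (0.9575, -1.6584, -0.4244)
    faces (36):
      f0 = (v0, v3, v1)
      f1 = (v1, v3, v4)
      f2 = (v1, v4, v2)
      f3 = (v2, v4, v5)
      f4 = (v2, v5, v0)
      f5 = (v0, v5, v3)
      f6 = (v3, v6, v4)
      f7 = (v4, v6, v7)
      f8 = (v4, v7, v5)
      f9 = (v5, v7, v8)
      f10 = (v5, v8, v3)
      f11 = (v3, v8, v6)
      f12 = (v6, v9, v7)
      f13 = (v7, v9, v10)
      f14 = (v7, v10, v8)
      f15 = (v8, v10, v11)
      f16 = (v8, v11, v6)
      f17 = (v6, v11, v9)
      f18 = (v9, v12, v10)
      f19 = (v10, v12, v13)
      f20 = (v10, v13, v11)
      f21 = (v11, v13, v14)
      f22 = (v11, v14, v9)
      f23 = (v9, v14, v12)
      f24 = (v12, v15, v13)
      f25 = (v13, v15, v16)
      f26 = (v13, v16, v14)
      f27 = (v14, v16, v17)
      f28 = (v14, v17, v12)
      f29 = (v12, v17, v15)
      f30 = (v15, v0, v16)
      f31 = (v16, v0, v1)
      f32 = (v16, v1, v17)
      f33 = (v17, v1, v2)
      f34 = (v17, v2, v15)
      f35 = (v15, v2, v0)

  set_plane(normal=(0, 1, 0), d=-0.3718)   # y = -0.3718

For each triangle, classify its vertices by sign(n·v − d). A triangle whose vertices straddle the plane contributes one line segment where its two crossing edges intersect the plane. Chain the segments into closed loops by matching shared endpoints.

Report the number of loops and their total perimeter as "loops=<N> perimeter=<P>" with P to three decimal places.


Straddling triangles (12 of 36):
  (v9,v12,v10) [+-+] → (-2.43534, -0.3718, 0)–(-1.81942, -0.3718, 0.355645)  len=0.7112
  (v10,v12,v13) [+--] → (-1.81942, -0.3718, 0.355645)–(-1.70034, -0.3718, 0.4244)  len=0.1375
  (v10,v13,v11) [+-+] → (-1.70034, -0.3718, 0.4244)–(-1.70034, -0.3718, -0.234106)  len=0.6585
  (v11,v13,v14) [+--] → (-1.70034, -0.3718, -0.234106)–(-1.70034, -0.3718, -0.4244)  len=0.1903
  (v11,v14,v9) [+-+] → (-1.70034, -0.3718, -0.4244)–(-2.27056, -0.3718, -0.0951471)  len=0.6585
  (v9,v14,v12) [+--] → (-2.27056, -0.3718, -0.0951471)–(-2.43534, -0.3718, 0)  len=0.1903
  (v15,v0,v16) [-+-] → (2.43534, -0.3718, 0)–(2.27056, -0.3718, 0.0951471)  len=0.1903
  (v16,v0,v1) [-++] → (2.27056, -0.3718, 0.0951471)–(1.70034, -0.3718, 0.4244)  len=0.6585
  (v16,v1,v17) [-+-] → (1.70034, -0.3718, 0.4244)–(1.70034, -0.3718, 0.234106)  len=0.1903
  (v17,v1,v2) [-++] → (1.70034, -0.3718, 0.234106)–(1.70034, -0.3718, -0.4244)  len=0.6585
  (v17,v2,v15) [-+-] → (1.70034, -0.3718, -0.4244)–(1.81942, -0.3718, -0.355645)  len=0.1375
  (v15,v2,v0) [-++] → (1.81942, -0.3718, -0.355645)–(2.43534, -0.3718, 0)  len=0.7112

Chained into 2 loop(s):
  loop 1: 6 segments, perimeter = 2.5463
  loop 2: 6 segments, perimeter = 2.5463
Total perimeter = 5.093

loops=2 perimeter=5.093


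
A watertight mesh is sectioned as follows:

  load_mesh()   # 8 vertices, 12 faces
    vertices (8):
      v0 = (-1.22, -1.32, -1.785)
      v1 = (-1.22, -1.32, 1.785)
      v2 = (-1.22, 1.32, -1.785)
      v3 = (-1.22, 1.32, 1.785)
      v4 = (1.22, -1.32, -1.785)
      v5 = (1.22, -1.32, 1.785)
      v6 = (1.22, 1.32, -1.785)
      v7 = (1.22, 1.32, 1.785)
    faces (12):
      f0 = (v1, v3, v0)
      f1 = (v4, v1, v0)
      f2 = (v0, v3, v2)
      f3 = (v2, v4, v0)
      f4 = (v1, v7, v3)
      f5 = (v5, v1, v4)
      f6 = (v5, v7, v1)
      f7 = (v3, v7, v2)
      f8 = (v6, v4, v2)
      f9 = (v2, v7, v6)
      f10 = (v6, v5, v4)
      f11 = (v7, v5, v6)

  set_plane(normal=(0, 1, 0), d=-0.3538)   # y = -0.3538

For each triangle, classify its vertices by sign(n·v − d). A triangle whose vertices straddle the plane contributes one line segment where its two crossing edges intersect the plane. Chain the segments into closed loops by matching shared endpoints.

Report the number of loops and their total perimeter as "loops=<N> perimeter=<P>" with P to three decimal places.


Straddling triangles (8 of 12):
  (v1,v3,v0) [-+-] → (-1.22, -0.3538, 1.785)–(-1.22, -0.3538, -0.478434)  len=2.2634
  (v0,v3,v2) [-++] → (-1.22, -0.3538, -0.478434)–(-1.22, -0.3538, -1.785)  len=1.3066
  (v2,v4,v0) [+--] → (0.326997, -0.3538, -1.785)–(-1.22, -0.3538, -1.785)  len=1.5470
  (v1,v7,v3) [-++] → (-0.326997, -0.3538, 1.785)–(-1.22, -0.3538, 1.785)  len=0.8930
  (v5,v7,v1) [-+-] → (1.22, -0.3538, 1.785)–(-0.326997, -0.3538, 1.785)  len=1.5470
  (v6,v4,v2) [+-+] → (1.22, -0.3538, -1.785)–(0.326997, -0.3538, -1.785)  len=0.8930
  (v6,v5,v4) [+--] → (1.22, -0.3538, 0.478434)–(1.22, -0.3538, -1.785)  len=2.2634
  (v7,v5,v6) [+-+] → (1.22, -0.3538, 1.785)–(1.22, -0.3538, 0.478434)  len=1.3066

Chained into 1 loop(s):
  loop 1: 8 segments, perimeter = 12.0200
Total perimeter = 12.020

loops=1 perimeter=12.020


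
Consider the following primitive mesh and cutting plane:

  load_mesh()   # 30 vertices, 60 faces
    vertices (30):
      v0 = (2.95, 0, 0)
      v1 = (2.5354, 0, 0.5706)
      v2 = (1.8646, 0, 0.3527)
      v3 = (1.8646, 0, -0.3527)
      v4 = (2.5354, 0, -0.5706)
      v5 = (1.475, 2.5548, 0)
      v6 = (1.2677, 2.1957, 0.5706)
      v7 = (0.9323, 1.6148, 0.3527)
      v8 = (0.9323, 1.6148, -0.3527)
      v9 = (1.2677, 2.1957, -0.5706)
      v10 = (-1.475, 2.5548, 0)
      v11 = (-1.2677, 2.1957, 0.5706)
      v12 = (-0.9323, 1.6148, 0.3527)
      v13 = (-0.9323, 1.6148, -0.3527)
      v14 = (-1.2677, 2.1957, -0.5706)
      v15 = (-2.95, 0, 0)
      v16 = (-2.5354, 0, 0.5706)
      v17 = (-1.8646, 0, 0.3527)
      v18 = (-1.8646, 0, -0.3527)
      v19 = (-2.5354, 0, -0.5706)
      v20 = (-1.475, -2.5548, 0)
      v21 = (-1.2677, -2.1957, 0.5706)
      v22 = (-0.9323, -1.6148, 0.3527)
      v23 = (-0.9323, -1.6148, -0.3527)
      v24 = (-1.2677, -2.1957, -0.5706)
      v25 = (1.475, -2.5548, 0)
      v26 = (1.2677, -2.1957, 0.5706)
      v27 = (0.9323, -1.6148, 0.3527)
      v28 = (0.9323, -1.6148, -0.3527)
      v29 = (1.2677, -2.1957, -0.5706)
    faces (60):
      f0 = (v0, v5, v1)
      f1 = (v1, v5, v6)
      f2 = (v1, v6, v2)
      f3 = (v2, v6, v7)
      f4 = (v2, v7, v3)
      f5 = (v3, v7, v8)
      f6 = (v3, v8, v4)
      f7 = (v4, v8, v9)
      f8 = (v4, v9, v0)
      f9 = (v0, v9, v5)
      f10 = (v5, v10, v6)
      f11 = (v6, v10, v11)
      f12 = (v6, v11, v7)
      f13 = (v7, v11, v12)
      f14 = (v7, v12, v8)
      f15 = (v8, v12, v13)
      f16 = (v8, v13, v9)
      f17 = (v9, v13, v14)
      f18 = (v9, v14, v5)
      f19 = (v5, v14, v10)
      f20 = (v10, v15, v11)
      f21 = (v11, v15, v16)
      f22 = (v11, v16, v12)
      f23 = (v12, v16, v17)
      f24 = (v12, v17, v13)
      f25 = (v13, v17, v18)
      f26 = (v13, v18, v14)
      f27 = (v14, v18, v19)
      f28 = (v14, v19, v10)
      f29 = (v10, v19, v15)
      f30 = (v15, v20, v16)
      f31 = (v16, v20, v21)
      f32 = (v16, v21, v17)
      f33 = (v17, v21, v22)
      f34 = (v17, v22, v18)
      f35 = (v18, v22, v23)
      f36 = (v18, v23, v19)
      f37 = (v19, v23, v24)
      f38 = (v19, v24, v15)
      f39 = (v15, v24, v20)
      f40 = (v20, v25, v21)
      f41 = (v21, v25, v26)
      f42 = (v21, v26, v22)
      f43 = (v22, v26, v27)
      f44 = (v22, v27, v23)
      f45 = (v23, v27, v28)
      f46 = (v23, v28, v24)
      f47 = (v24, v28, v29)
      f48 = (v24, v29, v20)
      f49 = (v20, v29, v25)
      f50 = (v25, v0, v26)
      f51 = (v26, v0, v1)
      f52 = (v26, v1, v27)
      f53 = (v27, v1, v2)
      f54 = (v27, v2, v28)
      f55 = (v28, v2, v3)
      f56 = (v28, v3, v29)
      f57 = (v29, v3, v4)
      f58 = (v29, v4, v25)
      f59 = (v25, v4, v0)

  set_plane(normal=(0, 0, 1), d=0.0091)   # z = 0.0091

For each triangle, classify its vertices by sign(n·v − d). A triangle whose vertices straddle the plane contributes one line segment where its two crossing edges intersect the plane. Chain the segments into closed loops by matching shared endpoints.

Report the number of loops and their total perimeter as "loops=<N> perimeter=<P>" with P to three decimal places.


Straddling triangles (24 of 60):
  (v0,v5,v1) [--+] → (1.49191, 2.51406, 0.0091)–(2.94339, 0, 0.0091)  len=2.9030
  (v1,v5,v6) [+-+] → (1.49191, 2.51406, 0.0091)–(1.47169, 2.54907, 0.0091)  len=0.0404
  (v2,v7,v3) [++-] → (1.38642, 0.828232, 0.0091)–(1.8646, 0, 0.0091)  len=0.9564
  (v3,v7,v8) [-+-] → (1.38642, 0.828232, 0.0091)–(0.9323, 1.6148, 0.0091)  len=0.9082
  (v5,v10,v6) [--+] → (-1.43126, 2.54907, 0.0091)–(1.47169, 2.54907, 0.0091)  len=2.9030
  (v6,v10,v11) [+-+] → (-1.43126, 2.54907, 0.0091)–(-1.47169, 2.54907, 0.0091)  len=0.0404
  (v7,v12,v8) [++-] → (-0.0240542, 1.6148, 0.0091)–(0.9323, 1.6148, 0.0091)  len=0.9564
  (v8,v12,v13) [-+-] → (-0.0240542, 1.6148, 0.0091)–(-0.9323, 1.6148, 0.0091)  len=0.9082
  (v10,v15,v11) [--+] → (-2.92317, 0.0350173, 0.0091)–(-1.47169, 2.54907, 0.0091)  len=2.9030
  (v11,v15,v16) [+-+] → (-2.92317, 0.0350173, 0.0091)–(-2.94339, 0, 0.0091)  len=0.0404
  (v12,v17,v13) [++-] → (-1.41048, 0.786568, 0.0091)–(-0.9323, 1.6148, 0.0091)  len=0.9564
  (v13,v17,v18) [-+-] → (-1.41048, 0.786568, 0.0091)–(-1.8646, 0, 0.0091)  len=0.9082
  (v15,v20,v16) [--+] → (-1.49191, -2.51406, 0.0091)–(-2.94339, 0, 0.0091)  len=2.9030
  (v16,v20,v21) [+-+] → (-1.49191, -2.51406, 0.0091)–(-1.47169, -2.54907, 0.0091)  len=0.0404
  (v17,v22,v18) [++-] → (-1.38642, -0.828232, 0.0091)–(-1.8646, 0, 0.0091)  len=0.9564
  (v18,v22,v23) [-+-] → (-1.38642, -0.828232, 0.0091)–(-0.9323, -1.6148, 0.0091)  len=0.9082
  (v20,v25,v21) [--+] → (1.43126, -2.54907, 0.0091)–(-1.47169, -2.54907, 0.0091)  len=2.9030
  (v21,v25,v26) [+-+] → (1.43126, -2.54907, 0.0091)–(1.47169, -2.54907, 0.0091)  len=0.0404
  (v22,v27,v23) [++-] → (0.0240542, -1.6148, 0.0091)–(-0.9323, -1.6148, 0.0091)  len=0.9564
  (v23,v27,v28) [-+-] → (0.0240542, -1.6148, 0.0091)–(0.9323, -1.6148, 0.0091)  len=0.9082
  (v25,v0,v26) [--+] → (2.92317, -0.0350173, 0.0091)–(1.47169, -2.54907, 0.0091)  len=2.9030
  (v26,v0,v1) [+-+] → (2.92317, -0.0350173, 0.0091)–(2.94339, 0, 0.0091)  len=0.0404
  (v27,v2,v28) [++-] → (1.41048, -0.786568, 0.0091)–(0.9323, -1.6148, 0.0091)  len=0.9564
  (v28,v2,v3) [-+-] → (1.41048, -0.786568, 0.0091)–(1.8646, 0, 0.0091)  len=0.9082

Chained into 2 loop(s):
  loop 1: 12 segments, perimeter = 17.6604
  loop 2: 12 segments, perimeter = 11.1876
Total perimeter = 28.848

loops=2 perimeter=28.848


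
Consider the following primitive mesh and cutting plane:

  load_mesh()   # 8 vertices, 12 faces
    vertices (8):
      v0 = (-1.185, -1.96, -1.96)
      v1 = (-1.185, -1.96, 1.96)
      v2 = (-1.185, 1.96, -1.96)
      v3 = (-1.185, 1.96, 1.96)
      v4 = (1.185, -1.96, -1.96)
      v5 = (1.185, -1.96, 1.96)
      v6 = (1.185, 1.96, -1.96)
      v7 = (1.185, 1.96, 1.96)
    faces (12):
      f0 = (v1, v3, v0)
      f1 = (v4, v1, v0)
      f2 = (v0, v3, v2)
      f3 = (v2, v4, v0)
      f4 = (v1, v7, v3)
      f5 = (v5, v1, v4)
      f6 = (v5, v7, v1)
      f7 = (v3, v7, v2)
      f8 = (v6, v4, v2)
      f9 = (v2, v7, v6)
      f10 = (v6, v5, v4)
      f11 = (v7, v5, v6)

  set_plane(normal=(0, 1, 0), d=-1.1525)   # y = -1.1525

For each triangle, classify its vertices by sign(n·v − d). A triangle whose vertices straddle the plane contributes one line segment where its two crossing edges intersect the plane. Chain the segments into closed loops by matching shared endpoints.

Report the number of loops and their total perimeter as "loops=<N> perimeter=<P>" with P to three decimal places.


loops=1 perimeter=12.580

Straddling triangles (8 of 12):
  (v1,v3,v0) [-+-] → (-1.185, -1.1525, 1.96)–(-1.185, -1.1525, -1.1525)  len=3.1125
  (v0,v3,v2) [-++] → (-1.185, -1.1525, -1.1525)–(-1.185, -1.1525, -1.96)  len=0.8075
  (v2,v4,v0) [+--] → (0.696792, -1.1525, -1.96)–(-1.185, -1.1525, -1.96)  len=1.8818
  (v1,v7,v3) [-++] → (-0.696792, -1.1525, 1.96)–(-1.185, -1.1525, 1.96)  len=0.4882
  (v5,v7,v1) [-+-] → (1.185, -1.1525, 1.96)–(-0.696792, -1.1525, 1.96)  len=1.8818
  (v6,v4,v2) [+-+] → (1.185, -1.1525, -1.96)–(0.696792, -1.1525, -1.96)  len=0.4882
  (v6,v5,v4) [+--] → (1.185, -1.1525, 1.1525)–(1.185, -1.1525, -1.96)  len=3.1125
  (v7,v5,v6) [+-+] → (1.185, -1.1525, 1.96)–(1.185, -1.1525, 1.1525)  len=0.8075

Chained into 1 loop(s):
  loop 1: 8 segments, perimeter = 12.5800
Total perimeter = 12.580


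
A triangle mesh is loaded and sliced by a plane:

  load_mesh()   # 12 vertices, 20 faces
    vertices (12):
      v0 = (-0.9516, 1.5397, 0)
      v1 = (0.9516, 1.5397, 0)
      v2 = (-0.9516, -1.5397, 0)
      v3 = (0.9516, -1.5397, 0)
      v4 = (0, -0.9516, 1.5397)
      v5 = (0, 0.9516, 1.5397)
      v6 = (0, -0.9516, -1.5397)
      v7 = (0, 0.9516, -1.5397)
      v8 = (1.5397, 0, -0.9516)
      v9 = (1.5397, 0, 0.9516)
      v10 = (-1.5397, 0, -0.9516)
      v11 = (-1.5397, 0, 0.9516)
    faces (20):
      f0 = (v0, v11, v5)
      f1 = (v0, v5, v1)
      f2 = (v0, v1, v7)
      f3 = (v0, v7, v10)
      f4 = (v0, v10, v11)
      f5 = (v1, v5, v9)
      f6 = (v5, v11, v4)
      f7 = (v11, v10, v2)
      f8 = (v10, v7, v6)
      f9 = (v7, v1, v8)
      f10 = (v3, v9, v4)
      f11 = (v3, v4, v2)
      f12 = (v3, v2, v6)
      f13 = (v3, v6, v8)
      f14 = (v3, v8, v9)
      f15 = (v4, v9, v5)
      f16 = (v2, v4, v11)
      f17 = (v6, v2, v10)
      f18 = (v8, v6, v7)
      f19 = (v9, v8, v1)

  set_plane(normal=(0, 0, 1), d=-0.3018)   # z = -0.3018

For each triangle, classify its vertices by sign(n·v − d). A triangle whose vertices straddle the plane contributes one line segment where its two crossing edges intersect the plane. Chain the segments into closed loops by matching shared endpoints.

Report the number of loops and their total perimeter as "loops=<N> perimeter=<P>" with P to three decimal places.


loops=1 perimeter=9.672

Straddling triangles (10 of 20):
  (v0,v1,v7) [++-] → (0.765075, 1.42443, -0.3018)–(-0.765075, 1.42443, -0.3018)  len=1.5301
  (v0,v7,v10) [+--] → (-0.765075, 1.42443, -0.3018)–(-1.13812, 1.05138, -0.3018)  len=0.5276
  (v0,v10,v11) [+-+] → (-1.13812, 1.05138, -0.3018)–(-1.5397, 0, -0.3018)  len=1.1255
  (v11,v10,v2) [+-+] → (-1.5397, 0, -0.3018)–(-1.13812, -1.05138, -0.3018)  len=1.1255
  (v7,v1,v8) [-+-] → (0.765075, 1.42443, -0.3018)–(1.13812, 1.05138, -0.3018)  len=0.5276
  (v3,v2,v6) [++-] → (-0.765075, -1.42443, -0.3018)–(0.765075, -1.42443, -0.3018)  len=1.5301
  (v3,v6,v8) [+--] → (0.765075, -1.42443, -0.3018)–(1.13812, -1.05138, -0.3018)  len=0.5276
  (v3,v8,v9) [+-+] → (1.13812, -1.05138, -0.3018)–(1.5397, 0, -0.3018)  len=1.1255
  (v6,v2,v10) [-+-] → (-0.765075, -1.42443, -0.3018)–(-1.13812, -1.05138, -0.3018)  len=0.5276
  (v9,v8,v1) [+-+] → (1.5397, 0, -0.3018)–(1.13812, 1.05138, -0.3018)  len=1.1255

Chained into 1 loop(s):
  loop 1: 10 segments, perimeter = 9.6724
Total perimeter = 9.672


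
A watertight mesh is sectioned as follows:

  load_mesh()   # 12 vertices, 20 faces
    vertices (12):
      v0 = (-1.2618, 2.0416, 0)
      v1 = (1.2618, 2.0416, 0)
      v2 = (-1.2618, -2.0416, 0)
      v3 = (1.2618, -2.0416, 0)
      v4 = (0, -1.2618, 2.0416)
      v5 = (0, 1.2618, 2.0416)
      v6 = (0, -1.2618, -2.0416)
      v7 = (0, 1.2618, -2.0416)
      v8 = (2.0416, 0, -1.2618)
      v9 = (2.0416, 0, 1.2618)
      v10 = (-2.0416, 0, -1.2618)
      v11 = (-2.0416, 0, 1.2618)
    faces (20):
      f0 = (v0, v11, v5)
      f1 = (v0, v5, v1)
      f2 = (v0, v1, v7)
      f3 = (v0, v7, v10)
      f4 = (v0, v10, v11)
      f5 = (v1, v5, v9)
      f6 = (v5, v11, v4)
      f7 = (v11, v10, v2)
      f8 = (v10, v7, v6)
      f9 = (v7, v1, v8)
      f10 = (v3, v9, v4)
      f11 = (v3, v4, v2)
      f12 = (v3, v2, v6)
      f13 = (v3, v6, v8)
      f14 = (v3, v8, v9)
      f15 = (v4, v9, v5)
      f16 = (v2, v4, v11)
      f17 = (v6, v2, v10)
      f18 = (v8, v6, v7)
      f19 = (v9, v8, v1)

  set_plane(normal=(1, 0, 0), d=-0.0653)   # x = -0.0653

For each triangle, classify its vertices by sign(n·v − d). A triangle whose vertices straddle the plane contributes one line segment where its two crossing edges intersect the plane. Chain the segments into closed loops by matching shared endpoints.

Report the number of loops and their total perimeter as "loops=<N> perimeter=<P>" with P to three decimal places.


loops=1 perimeter=13.632

Straddling triangles (10 of 20):
  (v0,v11,v5) [--+] → (-0.0653, 1.22144, 2.01666)–(-0.0653, 1.30216, 1.93594)  len=0.1141
  (v0,v5,v1) [-++] → (-0.0653, 1.30216, 1.93594)–(-0.0653, 2.0416, 0)  len=2.0724
  (v0,v1,v7) [-++] → (-0.0653, 2.0416, 0)–(-0.0653, 1.30216, -1.93594)  len=2.0724
  (v0,v7,v10) [-+-] → (-0.0653, 1.30216, -1.93594)–(-0.0653, 1.22144, -2.01666)  len=0.1141
  (v5,v11,v4) [+-+] → (-0.0653, 1.22144, 2.01666)–(-0.0653, -1.22144, 2.01666)  len=2.4429
  (v10,v7,v6) [-++] → (-0.0653, 1.22144, -2.01666)–(-0.0653, -1.22144, -2.01666)  len=2.4429
  (v3,v4,v2) [++-] → (-0.0653, -1.30216, 1.93594)–(-0.0653, -2.0416, 0)  len=2.0724
  (v3,v2,v6) [+-+] → (-0.0653, -2.0416, 0)–(-0.0653, -1.30216, -1.93594)  len=2.0724
  (v2,v4,v11) [-+-] → (-0.0653, -1.30216, 1.93594)–(-0.0653, -1.22144, 2.01666)  len=0.1141
  (v6,v2,v10) [+--] → (-0.0653, -1.30216, -1.93594)–(-0.0653, -1.22144, -2.01666)  len=0.1141

Chained into 1 loop(s):
  loop 1: 10 segments, perimeter = 13.6318
Total perimeter = 13.632


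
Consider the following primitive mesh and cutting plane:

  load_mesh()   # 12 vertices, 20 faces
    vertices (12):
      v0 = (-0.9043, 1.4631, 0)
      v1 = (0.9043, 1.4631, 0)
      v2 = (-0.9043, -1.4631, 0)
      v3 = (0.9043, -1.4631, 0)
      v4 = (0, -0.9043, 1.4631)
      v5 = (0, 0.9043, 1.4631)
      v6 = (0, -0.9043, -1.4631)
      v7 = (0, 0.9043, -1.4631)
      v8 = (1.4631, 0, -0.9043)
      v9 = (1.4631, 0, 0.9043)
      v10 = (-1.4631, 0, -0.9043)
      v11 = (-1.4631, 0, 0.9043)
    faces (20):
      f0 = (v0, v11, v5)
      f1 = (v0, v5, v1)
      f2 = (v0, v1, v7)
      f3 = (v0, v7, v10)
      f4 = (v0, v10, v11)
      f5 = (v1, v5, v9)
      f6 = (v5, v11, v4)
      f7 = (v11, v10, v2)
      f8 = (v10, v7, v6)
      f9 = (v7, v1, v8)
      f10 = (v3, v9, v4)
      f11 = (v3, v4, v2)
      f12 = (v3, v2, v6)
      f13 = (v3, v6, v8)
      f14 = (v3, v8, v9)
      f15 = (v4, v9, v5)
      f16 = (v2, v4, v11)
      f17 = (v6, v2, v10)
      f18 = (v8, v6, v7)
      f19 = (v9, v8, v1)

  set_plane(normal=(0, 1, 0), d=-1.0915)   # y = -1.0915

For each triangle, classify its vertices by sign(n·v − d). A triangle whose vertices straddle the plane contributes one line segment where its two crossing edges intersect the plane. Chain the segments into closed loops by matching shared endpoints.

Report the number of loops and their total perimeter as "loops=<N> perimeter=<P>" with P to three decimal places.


Straddling triangles (8 of 20):
  (v11,v10,v2) [++-] → (-1.04622, -1.0915, -0.229675)–(-1.04622, -1.0915, 0.229675)  len=0.4594
  (v3,v9,v4) [-++] → (1.04622, -1.0915, 0.229675)–(0.302944, -1.0915, 0.972956)  len=1.0512
  (v3,v4,v2) [-+-] → (0.302944, -1.0915, 0.972956)–(-0.302944, -1.0915, 0.972956)  len=0.6059
  (v3,v2,v6) [--+] → (-0.302944, -1.0915, -0.972956)–(0.302944, -1.0915, -0.972956)  len=0.6059
  (v3,v6,v8) [-++] → (0.302944, -1.0915, -0.972956)–(1.04622, -1.0915, -0.229675)  len=1.0512
  (v3,v8,v9) [-++] → (1.04622, -1.0915, -0.229675)–(1.04622, -1.0915, 0.229675)  len=0.4594
  (v2,v4,v11) [-++] → (-0.302944, -1.0915, 0.972956)–(-1.04622, -1.0915, 0.229675)  len=1.0512
  (v6,v2,v10) [+-+] → (-0.302944, -1.0915, -0.972956)–(-1.04622, -1.0915, -0.229675)  len=1.0512

Chained into 1 loop(s):
  loop 1: 8 segments, perimeter = 6.3351
Total perimeter = 6.335

loops=1 perimeter=6.335


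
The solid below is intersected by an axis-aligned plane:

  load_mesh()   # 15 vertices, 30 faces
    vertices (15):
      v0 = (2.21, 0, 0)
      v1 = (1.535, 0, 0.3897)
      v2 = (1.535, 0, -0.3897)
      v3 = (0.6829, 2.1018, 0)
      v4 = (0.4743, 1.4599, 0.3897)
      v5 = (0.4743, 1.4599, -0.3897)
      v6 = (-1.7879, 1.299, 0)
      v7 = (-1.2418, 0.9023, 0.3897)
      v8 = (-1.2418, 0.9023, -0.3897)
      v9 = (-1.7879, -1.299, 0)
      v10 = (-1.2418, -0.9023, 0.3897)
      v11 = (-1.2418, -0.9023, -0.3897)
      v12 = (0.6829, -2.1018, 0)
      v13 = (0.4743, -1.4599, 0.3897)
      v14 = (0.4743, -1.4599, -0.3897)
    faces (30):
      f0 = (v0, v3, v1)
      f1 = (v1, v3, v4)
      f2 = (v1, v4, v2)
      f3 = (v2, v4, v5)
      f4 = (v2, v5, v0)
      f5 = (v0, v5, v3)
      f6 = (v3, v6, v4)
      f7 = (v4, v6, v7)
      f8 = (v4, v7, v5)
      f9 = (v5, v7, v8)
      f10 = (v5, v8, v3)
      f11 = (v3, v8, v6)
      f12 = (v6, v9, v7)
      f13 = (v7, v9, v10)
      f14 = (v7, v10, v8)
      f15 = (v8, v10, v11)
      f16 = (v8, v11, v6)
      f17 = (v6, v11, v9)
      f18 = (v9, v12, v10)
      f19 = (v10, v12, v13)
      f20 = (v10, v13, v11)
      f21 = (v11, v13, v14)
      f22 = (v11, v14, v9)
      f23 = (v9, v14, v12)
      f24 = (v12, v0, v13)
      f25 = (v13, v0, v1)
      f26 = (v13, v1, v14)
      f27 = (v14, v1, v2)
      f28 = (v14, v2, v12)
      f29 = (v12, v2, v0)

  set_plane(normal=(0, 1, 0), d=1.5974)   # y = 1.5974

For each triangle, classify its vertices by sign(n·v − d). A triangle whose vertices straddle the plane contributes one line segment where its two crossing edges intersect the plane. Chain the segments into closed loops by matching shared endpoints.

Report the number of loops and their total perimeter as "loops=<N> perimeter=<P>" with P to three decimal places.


Straddling triangles (6 of 30):
  (v0,v3,v1) [-+-] → (1.04938, 1.5974, 0)–(0.887391, 1.5974, 0.0935221)  len=0.1870
  (v1,v3,v4) [-+-] → (0.887391, 1.5974, 0.0935221)–(0.518984, 1.5974, 0.306223)  len=0.4254
  (v0,v5,v3) [--+] → (0.518984, 1.5974, -0.306223)–(1.04938, 1.5974, 0)  len=0.6124
  (v3,v6,v4) [+--] → (-0.869506, 1.5974, 0)–(0.518984, 1.5974, 0.306223)  len=1.4219
  (v5,v8,v3) [--+] → (-0.126453, 1.5974, -0.163872)–(0.518984, 1.5974, -0.306223)  len=0.6609
  (v3,v8,v6) [+--] → (-0.126453, 1.5974, -0.163872)–(-0.869506, 1.5974, 0)  len=0.7609

Chained into 1 loop(s):
  loop 1: 6 segments, perimeter = 4.0686
Total perimeter = 4.069

loops=1 perimeter=4.069


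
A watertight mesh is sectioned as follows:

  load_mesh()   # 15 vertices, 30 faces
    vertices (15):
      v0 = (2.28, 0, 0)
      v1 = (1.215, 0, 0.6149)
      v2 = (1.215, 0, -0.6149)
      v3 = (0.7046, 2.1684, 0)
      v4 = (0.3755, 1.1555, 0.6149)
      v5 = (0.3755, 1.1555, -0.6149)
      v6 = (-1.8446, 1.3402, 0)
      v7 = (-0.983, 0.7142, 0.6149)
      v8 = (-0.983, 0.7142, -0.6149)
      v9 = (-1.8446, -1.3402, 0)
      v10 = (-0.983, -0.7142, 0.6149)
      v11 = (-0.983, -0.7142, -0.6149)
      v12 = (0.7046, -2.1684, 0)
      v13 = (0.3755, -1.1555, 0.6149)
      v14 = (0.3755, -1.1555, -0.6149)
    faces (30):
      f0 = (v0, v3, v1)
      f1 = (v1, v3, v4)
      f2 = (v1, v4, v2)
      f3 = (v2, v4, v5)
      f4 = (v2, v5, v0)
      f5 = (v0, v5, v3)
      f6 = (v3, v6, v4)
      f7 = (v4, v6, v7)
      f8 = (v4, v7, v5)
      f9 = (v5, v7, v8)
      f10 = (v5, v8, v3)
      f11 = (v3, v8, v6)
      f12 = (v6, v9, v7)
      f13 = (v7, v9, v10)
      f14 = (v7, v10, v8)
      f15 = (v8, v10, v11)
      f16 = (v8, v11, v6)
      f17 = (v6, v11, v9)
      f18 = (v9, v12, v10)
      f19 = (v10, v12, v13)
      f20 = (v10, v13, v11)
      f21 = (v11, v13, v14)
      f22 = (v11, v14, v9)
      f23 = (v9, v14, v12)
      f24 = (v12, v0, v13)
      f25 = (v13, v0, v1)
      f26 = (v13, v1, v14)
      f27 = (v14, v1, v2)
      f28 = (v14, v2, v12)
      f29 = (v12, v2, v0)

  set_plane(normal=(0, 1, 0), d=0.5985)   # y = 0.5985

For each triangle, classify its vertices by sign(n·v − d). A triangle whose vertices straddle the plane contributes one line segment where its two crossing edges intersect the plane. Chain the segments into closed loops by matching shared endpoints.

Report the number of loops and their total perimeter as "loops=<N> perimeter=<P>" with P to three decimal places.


Straddling triangles (12 of 30):
  (v0,v3,v1) [-+-] → (1.84517, 0.5985, 0)–(1.07412, 0.5985, 0.445181)  len=0.8903
  (v1,v3,v4) [-++] → (1.07412, 0.5985, 0.445181)–(0.780175, 0.5985, 0.6149)  len=0.3394
  (v1,v4,v2) [-+-] → (0.780175, 0.5985, 0.6149)–(0.780175, 0.5985, 0.0220842)  len=0.5928
  (v2,v4,v5) [-++] → (0.780175, 0.5985, 0.0220842)–(0.780175, 0.5985, -0.6149)  len=0.6370
  (v2,v5,v0) [-+-] → (0.780175, 0.5985, -0.6149)–(1.29355, 0.5985, -0.318492)  len=0.5928
  (v0,v5,v3) [-++] → (1.29355, 0.5985, -0.318492)–(1.84517, 0.5985, 0)  len=0.6370
  (v6,v9,v7) [+-+] → (-1.8446, 0.5985, 0)–(-1.03152, 0.5985, 0.58027)  len=0.9989
  (v7,v9,v10) [+--] → (-1.03152, 0.5985, 0.58027)–(-0.983, 0.5985, 0.6149)  len=0.0596
  (v7,v10,v8) [+-+] → (-0.983, 0.5985, 0.6149)–(-0.983, 0.5985, -0.515287)  len=1.1302
  (v8,v10,v11) [+--] → (-0.983, 0.5985, -0.515287)–(-0.983, 0.5985, -0.6149)  len=0.0996
  (v8,v11,v6) [+-+] → (-0.983, 0.5985, -0.6149)–(-1.53354, 0.5985, -0.221997)  len=0.6764
  (v6,v11,v9) [+--] → (-1.53354, 0.5985, -0.221997)–(-1.8446, 0.5985, 0)  len=0.3822

Chained into 2 loop(s):
  loop 1: 6 segments, perimeter = 3.6893
  loop 2: 6 segments, perimeter = 3.3468
Total perimeter = 7.036

loops=2 perimeter=7.036
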